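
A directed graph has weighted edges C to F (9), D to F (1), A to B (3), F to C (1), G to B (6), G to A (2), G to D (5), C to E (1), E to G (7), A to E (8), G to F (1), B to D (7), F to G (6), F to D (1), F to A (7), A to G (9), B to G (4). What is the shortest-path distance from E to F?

8

Routes from E to F:
E → G → D → F: 7 + 5 + 1 = 13
E → G → F: 7 + 1 = 8
E → G → B → D → F: 7 + 6 + 7 + 1 = 21
E → G → A → B → D → F: 7 + 2 + 3 + 7 + 1 = 20
Shortest: 8.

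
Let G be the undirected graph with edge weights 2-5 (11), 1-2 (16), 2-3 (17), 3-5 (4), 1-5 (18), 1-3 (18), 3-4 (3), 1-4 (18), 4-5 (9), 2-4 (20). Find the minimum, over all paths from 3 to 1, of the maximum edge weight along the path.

16

Checking several routes:
3 → 5 → 4 → 1: max(4, 9, 18) = 18
3 → 5 → 1: max(4, 18) = 18
3 → 4 → 5 → 2 → 1: max(3, 9, 11, 16) = 16
3 → 5 → 2 → 1: max(4, 11, 16) = 16
3 → 2 → 1: max(17, 16) = 17
Best route has worst link 16.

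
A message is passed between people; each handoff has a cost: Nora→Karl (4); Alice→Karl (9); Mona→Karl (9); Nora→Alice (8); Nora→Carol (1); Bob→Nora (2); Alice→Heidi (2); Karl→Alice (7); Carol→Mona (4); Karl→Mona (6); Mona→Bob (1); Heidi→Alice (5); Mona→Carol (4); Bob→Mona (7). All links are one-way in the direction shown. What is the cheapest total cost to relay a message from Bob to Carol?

Paths from Bob to Carol:
Bob → Mona → Carol: 7 + 4 = 11
Bob → Nora → Carol: 2 + 1 = 3
Bob → Nora → Alice → Karl → Mona → Carol: 2 + 8 + 9 + 6 + 4 = 29
Bob → Nora → Karl → Mona → Carol: 2 + 4 + 6 + 4 = 16
Best route has total 3.

3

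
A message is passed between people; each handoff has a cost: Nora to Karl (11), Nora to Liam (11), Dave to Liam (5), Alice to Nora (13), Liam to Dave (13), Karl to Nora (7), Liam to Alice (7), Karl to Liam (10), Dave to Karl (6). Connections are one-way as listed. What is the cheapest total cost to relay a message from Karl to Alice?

17

Candidate routes:
Karl -> Liam -> Alice: 10 + 7 = 17
Karl -> Nora -> Liam -> Alice: 7 + 11 + 7 = 25
The minimum is 17.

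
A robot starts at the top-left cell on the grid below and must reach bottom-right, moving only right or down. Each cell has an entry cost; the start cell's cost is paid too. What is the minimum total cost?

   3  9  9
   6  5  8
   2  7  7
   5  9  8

Cheapest: [0,0] [1,0] [2,0] [2,1] [2,2] [3,2]
  3 + 6 + 2 + 7 + 7 + 8 = 33

33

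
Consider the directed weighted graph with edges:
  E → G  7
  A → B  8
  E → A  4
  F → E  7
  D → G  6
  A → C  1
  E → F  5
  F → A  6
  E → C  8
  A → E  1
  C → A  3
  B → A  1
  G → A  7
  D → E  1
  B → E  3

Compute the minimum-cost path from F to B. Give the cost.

Routes from F to B:
F -> E -> A -> B: 7 + 4 + 8 = 19
F -> E -> G -> A -> B: 7 + 7 + 7 + 8 = 29
F -> A -> B: 6 + 8 = 14
F -> E -> C -> A -> B: 7 + 8 + 3 + 8 = 26
The minimum is 14.

14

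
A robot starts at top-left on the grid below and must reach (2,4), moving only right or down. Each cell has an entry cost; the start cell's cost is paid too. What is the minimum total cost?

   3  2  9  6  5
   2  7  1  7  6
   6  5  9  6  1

27

Best path: (0,0) -> (0,1) -> (1,1) -> (1,2) -> (1,3) -> (1,4) -> (2,4)
Cost: 3 + 2 + 7 + 1 + 7 + 6 + 1 = 27
(Top row then right column would cost 32.)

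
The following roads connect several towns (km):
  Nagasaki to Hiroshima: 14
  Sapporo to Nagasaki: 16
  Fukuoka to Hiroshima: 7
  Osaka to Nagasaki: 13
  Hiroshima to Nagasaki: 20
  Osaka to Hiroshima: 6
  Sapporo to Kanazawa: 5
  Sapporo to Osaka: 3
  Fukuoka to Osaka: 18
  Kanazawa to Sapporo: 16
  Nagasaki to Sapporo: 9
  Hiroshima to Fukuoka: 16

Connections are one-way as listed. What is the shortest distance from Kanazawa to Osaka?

19

Routes from Kanazawa to Osaka:
Kanazawa -> Sapporo -> Osaka: 16 + 3 = 19
Kanazawa -> Sapporo -> Nagasaki -> Hiroshima -> Fukuoka -> Osaka: 16 + 16 + 14 + 16 + 18 = 80
Best route has total 19 km.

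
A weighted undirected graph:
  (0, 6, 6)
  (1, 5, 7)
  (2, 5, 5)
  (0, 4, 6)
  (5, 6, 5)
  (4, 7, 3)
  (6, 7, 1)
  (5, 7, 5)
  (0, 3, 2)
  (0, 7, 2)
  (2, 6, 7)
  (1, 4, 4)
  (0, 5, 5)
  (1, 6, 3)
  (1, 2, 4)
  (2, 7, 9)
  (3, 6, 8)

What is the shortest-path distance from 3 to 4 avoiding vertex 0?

12

Checking several routes:
3 - 6 - 5 - 1 - 4: 8 + 5 + 7 + 4 = 24
3 - 6 - 5 - 7 - 4: 8 + 5 + 5 + 3 = 21
3 - 6 - 7 - 4: 8 + 1 + 3 = 12
3 - 6 - 2 - 1 - 4: 8 + 7 + 4 + 4 = 23
3 - 6 - 1 - 4: 8 + 3 + 4 = 15
Shortest: 12.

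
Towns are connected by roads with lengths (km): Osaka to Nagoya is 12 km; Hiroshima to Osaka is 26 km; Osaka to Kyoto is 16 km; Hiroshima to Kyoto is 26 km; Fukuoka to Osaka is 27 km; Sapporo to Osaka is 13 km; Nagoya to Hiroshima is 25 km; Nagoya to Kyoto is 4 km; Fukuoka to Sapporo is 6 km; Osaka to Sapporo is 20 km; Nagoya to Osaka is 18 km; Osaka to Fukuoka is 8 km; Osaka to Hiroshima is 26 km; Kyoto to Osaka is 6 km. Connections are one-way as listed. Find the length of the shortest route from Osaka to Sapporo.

14

Routes from Osaka to Sapporo:
Osaka→Fukuoka→Sapporo: 8 + 6 = 14
Osaka→Sapporo: 20
The minimum is 14 km.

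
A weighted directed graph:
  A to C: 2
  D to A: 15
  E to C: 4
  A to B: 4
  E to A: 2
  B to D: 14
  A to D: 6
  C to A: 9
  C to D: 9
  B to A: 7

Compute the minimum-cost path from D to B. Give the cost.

19

Paths from D to B:
D → A → B: 15 + 4 = 19
The minimum is 19.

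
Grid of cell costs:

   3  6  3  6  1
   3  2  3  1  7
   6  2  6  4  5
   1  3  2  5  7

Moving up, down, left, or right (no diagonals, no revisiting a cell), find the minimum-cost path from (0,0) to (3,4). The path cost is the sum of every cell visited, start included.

Take [0,0] → [1,0] → [1,1] → [2,1] → [3,1] → [3,2] → [3,3] → [3,4] for a total of 3 + 3 + 2 + 2 + 3 + 2 + 5 + 7 = 27.

27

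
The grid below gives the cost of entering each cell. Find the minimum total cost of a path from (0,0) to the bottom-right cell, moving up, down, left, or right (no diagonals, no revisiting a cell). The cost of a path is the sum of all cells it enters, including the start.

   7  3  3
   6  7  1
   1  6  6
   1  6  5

25

One optimal route is r0c0 r0c1 r0c2 r1c2 r2c2 r3c2.
Its cost is 7 + 3 + 3 + 1 + 6 + 5 = 25.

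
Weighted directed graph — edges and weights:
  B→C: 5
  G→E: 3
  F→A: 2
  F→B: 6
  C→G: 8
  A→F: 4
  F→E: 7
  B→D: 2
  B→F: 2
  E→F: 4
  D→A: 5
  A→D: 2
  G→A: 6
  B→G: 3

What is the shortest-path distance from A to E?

Paths from A to E:
A -> F -> B -> C -> G -> E: 4 + 6 + 5 + 8 + 3 = 26
A -> F -> E: 4 + 7 = 11
A -> F -> B -> G -> E: 4 + 6 + 3 + 3 = 16
Shortest: 11.

11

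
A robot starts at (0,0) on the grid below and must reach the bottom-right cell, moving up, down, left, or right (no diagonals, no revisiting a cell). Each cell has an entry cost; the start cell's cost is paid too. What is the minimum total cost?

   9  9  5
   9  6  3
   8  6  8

34

Cheapest: (0,0)→(0,1)→(0,2)→(1,2)→(2,2)
  9 + 9 + 5 + 3 + 8 = 34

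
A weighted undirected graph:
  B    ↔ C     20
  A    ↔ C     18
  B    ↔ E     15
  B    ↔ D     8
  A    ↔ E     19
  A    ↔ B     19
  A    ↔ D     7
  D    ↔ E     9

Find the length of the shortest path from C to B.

20

Comparing a few candidate routes:
C -> A -> E -> B: 18 + 19 + 15 = 52
C -> A -> D -> B: 18 + 7 + 8 = 33
C -> A -> D -> E -> B: 18 + 7 + 9 + 15 = 49
C -> A -> B: 18 + 19 = 37
C -> B: 20
Best route has total 20.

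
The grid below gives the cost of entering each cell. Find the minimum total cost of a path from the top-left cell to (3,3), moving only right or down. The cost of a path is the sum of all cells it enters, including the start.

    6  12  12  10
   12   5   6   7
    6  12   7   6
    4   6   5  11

50

Cheapest: (0,0) (1,0) (2,0) (3,0) (3,1) (3,2) (3,3)
  6 + 12 + 6 + 4 + 6 + 5 + 11 = 50
(Top row then right column would cost 64.)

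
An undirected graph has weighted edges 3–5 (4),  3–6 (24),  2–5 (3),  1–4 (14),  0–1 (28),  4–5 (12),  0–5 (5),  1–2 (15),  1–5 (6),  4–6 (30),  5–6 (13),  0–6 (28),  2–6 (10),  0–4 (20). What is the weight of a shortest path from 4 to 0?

Comparing a few candidate routes:
4 → 1 → 2 → 5 → 0: 14 + 15 + 3 + 5 = 37
4 → 5 → 0: 12 + 5 = 17
4 → 1 → 5 → 0: 14 + 6 + 5 = 25
4 → 1 → 0: 14 + 28 = 42
4 → 0: 20
4 → 5 → 1 → 0: 12 + 6 + 28 = 46
Best route has total 17.

17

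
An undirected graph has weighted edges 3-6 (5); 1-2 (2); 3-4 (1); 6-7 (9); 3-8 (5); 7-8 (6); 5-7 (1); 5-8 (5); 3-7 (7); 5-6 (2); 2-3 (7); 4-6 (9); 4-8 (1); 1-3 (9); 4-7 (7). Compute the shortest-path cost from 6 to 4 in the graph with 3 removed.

Some routes from 6 to 4 avoiding 3:
6 -> 7 -> 8 -> 4: 9 + 6 + 1 = 16
6 -> 5 -> 7 -> 4: 2 + 1 + 7 = 10
6 -> 5 -> 7 -> 8 -> 4: 2 + 1 + 6 + 1 = 10
6 -> 4: 9
6 -> 5 -> 8 -> 4: 2 + 5 + 1 = 8
Shortest: 8.

8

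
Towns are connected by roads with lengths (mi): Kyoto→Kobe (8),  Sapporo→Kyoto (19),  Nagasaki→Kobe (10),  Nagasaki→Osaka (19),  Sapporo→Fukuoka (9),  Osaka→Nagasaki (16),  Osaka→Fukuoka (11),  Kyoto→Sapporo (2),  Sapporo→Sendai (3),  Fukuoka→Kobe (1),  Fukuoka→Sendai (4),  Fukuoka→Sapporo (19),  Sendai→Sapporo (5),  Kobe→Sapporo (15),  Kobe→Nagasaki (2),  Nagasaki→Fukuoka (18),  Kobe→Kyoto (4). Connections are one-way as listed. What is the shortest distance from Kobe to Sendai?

A few of the Kobe→Sendai routes:
Kobe - Kyoto - Sapporo - Fukuoka - Sendai: 4 + 2 + 9 + 4 = 19
Kobe - Nagasaki - Fukuoka - Sendai: 2 + 18 + 4 = 24
Kobe - Kyoto - Sapporo - Sendai: 4 + 2 + 3 = 9
Kobe - Sapporo - Sendai: 15 + 3 = 18
Kobe - Sapporo - Fukuoka - Sendai: 15 + 9 + 4 = 28
The minimum is 9 mi.

9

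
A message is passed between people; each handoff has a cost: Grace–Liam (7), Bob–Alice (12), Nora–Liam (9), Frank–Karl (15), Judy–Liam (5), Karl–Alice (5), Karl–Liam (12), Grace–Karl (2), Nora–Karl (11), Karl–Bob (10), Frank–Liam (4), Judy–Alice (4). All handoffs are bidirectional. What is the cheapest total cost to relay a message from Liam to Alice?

9

Checking several routes:
Liam -> Judy -> Alice: 5 + 4 = 9
Liam -> Karl -> Alice: 12 + 5 = 17
Liam -> Grace -> Karl -> Alice: 7 + 2 + 5 = 14
The minimum is 9.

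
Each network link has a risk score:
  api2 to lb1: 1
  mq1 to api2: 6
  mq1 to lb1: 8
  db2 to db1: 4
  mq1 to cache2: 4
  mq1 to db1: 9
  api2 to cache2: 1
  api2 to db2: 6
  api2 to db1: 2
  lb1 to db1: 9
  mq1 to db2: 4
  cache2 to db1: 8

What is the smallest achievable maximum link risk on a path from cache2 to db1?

2

Comparing a few candidate routes:
cache2 → api2 → db2 → db1: max(1, 6, 4) = 6
cache2 → api2 → db1: max(1, 2) = 2
cache2 → api2 → mq1 → db2 → db1: max(1, 6, 4, 4) = 6
cache2 → mq1 → db2 → db1: max(4, 4, 4) = 4
Best route has worst link 2.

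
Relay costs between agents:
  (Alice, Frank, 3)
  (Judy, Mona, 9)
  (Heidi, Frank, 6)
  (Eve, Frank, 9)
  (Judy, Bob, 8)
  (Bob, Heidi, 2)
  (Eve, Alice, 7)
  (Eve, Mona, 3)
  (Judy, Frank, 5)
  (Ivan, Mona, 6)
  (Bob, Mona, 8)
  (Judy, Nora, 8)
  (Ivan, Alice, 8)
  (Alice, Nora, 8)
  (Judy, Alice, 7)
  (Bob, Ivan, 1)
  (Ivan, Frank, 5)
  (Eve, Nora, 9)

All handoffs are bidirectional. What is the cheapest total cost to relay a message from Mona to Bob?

Checking several routes:
Mona -> Judy -> Bob: 9 + 8 = 17
Mona -> Bob: 8
Mona -> Ivan -> Bob: 6 + 1 = 7
Mona -> Eve -> Frank -> Ivan -> Bob: 3 + 9 + 5 + 1 = 18
Mona -> Eve -> Alice -> Ivan -> Bob: 3 + 7 + 8 + 1 = 19
Mona -> Eve -> Alice -> Frank -> Ivan -> Bob: 3 + 7 + 3 + 5 + 1 = 19
Shortest: 7.

7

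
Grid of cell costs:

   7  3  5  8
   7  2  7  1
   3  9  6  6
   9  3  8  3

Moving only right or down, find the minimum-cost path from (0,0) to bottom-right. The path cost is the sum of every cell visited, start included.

29

Take [0,0] -> [0,1] -> [1,1] -> [1,2] -> [1,3] -> [2,3] -> [3,3] for a total of 7 + 3 + 2 + 7 + 1 + 6 + 3 = 29.
(Top row then right column would cost 33.)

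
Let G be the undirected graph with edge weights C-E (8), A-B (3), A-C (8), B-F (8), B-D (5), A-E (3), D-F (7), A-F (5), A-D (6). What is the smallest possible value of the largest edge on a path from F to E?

A few of the F→E routes:
F - D - B - A - E: max(7, 5, 3, 3) = 7
F - A - E: max(5, 3) = 5
F - D - A - E: max(7, 6, 3) = 7
F - D - B - A - C - E: max(7, 5, 3, 8, 8) = 8
F - D - A - C - E: max(7, 6, 8, 8) = 8
F - B - D - A - C - E: max(8, 5, 6, 8, 8) = 8
The minimum achievable maximum is 5.

5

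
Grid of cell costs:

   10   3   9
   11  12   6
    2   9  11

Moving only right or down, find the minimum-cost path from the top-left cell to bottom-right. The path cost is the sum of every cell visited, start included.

One optimal route is (0,0) -> (0,1) -> (0,2) -> (1,2) -> (2,2).
Its cost is 10 + 3 + 9 + 6 + 11 = 39.

39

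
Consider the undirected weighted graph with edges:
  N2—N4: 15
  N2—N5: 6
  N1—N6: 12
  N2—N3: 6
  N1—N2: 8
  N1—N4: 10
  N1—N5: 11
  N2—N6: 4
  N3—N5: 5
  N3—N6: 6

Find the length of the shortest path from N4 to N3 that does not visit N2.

Routes from N4 to N3 avoiding N2:
N4 - N1 - N6 - N3: 10 + 12 + 6 = 28
N4 - N1 - N5 - N3: 10 + 11 + 5 = 26
Best route has total 26.

26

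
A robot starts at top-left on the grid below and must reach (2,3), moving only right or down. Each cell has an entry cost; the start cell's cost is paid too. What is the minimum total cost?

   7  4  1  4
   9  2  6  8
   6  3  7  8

31

Best path: [0,0]→[0,1]→[1,1]→[2,1]→[2,2]→[2,3]
Cost: 7 + 4 + 2 + 3 + 7 + 8 = 31
(Top row then right column would cost 32.)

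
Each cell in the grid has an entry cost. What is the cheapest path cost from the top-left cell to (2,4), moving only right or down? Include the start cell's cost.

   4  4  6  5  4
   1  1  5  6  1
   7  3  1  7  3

Best path: [0,0] → [1,0] → [1,1] → [2,1] → [2,2] → [2,3] → [2,4]
Cost: 4 + 1 + 1 + 3 + 1 + 7 + 3 = 20

20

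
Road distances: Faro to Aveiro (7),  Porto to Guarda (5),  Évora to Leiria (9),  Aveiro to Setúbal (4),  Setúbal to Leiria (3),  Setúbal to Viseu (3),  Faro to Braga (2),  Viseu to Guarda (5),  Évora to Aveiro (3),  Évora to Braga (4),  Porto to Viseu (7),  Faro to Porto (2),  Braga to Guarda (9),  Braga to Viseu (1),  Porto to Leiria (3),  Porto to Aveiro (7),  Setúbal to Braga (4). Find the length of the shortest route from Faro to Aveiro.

7

Some routes from Faro to Aveiro:
Faro → Braga → Évora → Aveiro: 2 + 4 + 3 = 9
Faro → Aveiro: 7
Faro → Braga → Setúbal → Aveiro: 2 + 4 + 4 = 10
Faro → Braga → Viseu → Setúbal → Aveiro: 2 + 1 + 3 + 4 = 10
Faro → Porto → Aveiro: 2 + 7 = 9
Best route has total 7.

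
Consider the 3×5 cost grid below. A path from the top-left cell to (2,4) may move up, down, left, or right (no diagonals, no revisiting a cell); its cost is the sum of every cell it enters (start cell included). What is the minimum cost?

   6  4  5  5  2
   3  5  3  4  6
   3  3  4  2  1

Path r0c0 -> r1c0 -> r2c0 -> r2c1 -> r2c2 -> r2c3 -> r2c4: 6 + 3 + 3 + 3 + 4 + 2 + 1 = 22.

22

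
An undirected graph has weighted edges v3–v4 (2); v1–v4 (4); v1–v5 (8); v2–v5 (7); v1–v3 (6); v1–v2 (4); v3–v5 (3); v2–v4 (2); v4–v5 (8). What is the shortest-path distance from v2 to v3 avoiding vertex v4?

Routes from v2 to v3 avoiding v4:
v2 - v1 - v3: 4 + 6 = 10
v2 - v5 - v3: 7 + 3 = 10
v2 - v1 - v5 - v3: 4 + 8 + 3 = 15
v2 - v5 - v1 - v3: 7 + 8 + 6 = 21
The minimum is 10.

10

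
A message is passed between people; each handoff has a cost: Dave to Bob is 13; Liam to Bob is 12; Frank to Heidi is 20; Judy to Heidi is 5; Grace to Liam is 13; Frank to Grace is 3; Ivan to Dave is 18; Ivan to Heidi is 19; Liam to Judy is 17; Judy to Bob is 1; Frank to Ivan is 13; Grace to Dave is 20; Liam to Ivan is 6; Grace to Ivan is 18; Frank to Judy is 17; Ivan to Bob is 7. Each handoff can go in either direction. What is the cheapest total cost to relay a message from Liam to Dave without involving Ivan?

A few of the Liam→Dave routes:
Liam→Judy→Bob→Dave: 17 + 1 + 13 = 31
Liam→Grace→Dave: 13 + 20 = 33
Liam→Bob→Dave: 12 + 13 = 25
The minimum is 25.

25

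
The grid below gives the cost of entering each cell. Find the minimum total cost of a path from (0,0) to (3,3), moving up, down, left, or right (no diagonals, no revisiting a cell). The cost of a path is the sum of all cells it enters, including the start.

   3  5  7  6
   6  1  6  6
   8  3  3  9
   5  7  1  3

Take [0,0] → [0,1] → [1,1] → [2,1] → [2,2] → [3,2] → [3,3] for a total of 3 + 5 + 1 + 3 + 3 + 1 + 3 = 19.

19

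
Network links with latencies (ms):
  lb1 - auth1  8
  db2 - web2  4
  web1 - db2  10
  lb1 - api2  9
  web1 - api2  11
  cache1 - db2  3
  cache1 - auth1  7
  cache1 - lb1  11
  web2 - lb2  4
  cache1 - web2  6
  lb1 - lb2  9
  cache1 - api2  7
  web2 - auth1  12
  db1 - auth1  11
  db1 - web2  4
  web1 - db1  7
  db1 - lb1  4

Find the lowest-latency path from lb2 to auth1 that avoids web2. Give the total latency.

A few of the lb2→auth1 routes:
lb2 → lb1 → db1 → auth1: 9 + 4 + 11 = 24
lb2 → lb1 → auth1: 9 + 8 = 17
lb2 → lb1 → api2 → cache1 → auth1: 9 + 9 + 7 + 7 = 32
lb2 → lb1 → cache1 → auth1: 9 + 11 + 7 = 27
The minimum is 17 ms.

17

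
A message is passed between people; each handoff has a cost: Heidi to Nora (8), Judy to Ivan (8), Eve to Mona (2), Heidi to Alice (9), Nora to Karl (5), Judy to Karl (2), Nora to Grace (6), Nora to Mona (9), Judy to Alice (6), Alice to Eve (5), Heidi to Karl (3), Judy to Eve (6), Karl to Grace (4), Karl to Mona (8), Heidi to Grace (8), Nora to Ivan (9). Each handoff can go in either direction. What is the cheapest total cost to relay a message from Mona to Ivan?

Checking several routes:
Mona - Karl - Judy - Ivan: 8 + 2 + 8 = 18
Mona - Eve - Alice - Judy - Ivan: 2 + 5 + 6 + 8 = 21
Mona - Nora - Ivan: 9 + 9 = 18
Mona - Karl - Nora - Ivan: 8 + 5 + 9 = 22
Mona - Eve - Judy - Ivan: 2 + 6 + 8 = 16
Shortest: 16.

16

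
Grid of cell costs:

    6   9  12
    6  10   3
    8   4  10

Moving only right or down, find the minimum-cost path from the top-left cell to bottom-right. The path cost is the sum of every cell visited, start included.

One optimal route is r0c0 -> r1c0 -> r2c0 -> r2c1 -> r2c2.
Its cost is 6 + 6 + 8 + 4 + 10 = 34.

34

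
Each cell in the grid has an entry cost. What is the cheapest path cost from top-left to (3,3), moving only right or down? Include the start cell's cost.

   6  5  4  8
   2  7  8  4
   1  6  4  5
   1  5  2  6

23

Best path: r0c0 -> r1c0 -> r2c0 -> r3c0 -> r3c1 -> r3c2 -> r3c3
Cost: 6 + 2 + 1 + 1 + 5 + 2 + 6 = 23
For comparison, the top-then-right route costs 38.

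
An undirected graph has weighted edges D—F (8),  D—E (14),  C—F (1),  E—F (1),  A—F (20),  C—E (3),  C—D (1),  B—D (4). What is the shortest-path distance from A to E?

Paths from A to E:
A→F→C→D→E: 20 + 1 + 1 + 14 = 36
A→F→D→C→E: 20 + 8 + 1 + 3 = 32
A→F→E: 20 + 1 = 21
A→F→D→E: 20 + 8 + 14 = 42
A→F→C→E: 20 + 1 + 3 = 24
Shortest: 21.

21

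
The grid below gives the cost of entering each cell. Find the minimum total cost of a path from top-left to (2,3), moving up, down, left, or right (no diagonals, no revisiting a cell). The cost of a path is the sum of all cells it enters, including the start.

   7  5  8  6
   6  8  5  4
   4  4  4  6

Cheapest: (0,0) (1,0) (2,0) (2,1) (2,2) (2,3)
  7 + 6 + 4 + 4 + 4 + 6 = 31

31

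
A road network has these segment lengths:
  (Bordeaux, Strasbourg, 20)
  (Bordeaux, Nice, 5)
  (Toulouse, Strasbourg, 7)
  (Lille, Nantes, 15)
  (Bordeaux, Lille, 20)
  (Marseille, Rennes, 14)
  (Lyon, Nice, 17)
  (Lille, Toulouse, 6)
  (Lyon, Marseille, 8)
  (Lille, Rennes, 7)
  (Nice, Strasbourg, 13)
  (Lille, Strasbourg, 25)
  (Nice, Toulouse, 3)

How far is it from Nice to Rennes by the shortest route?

Checking several routes:
Nice→Bordeaux→Lille→Rennes: 5 + 20 + 7 = 32
Nice→Toulouse→Strasbourg→Lille→Rennes: 3 + 7 + 25 + 7 = 42
Nice→Toulouse→Lille→Rennes: 3 + 6 + 7 = 16
Nice→Lyon→Marseille→Rennes: 17 + 8 + 14 = 39
Nice→Bordeaux→Strasbourg→Toulouse→Lille→Rennes: 5 + 20 + 7 + 6 + 7 = 45
Nice→Strasbourg→Toulouse→Lille→Rennes: 13 + 7 + 6 + 7 = 33
The minimum is 16.

16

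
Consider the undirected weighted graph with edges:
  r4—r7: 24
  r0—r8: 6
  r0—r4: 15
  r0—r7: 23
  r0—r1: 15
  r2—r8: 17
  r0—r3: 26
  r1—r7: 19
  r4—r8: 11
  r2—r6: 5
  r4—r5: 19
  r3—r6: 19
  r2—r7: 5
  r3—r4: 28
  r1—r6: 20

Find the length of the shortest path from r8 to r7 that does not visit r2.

Checking several routes:
r8 -> r0 -> r1 -> r7: 6 + 15 + 19 = 40
r8 -> r0 -> r4 -> r7: 6 + 15 + 24 = 45
r8 -> r0 -> r7: 6 + 23 = 29
r8 -> r4 -> r7: 11 + 24 = 35
The minimum is 29.

29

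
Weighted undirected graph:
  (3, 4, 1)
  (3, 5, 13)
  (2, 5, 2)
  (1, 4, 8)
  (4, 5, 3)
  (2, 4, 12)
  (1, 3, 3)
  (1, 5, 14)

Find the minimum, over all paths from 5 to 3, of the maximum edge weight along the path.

3

A few of the 5→3 routes:
5→4→3: max(3, 1) = 3
5→4→1→3: max(3, 8, 3) = 8
5→3: max(13) = 13
5→2→4→3: max(2, 12, 1) = 12
5→2→4→1→3: max(2, 12, 8, 3) = 12
The minimum achievable maximum is 3.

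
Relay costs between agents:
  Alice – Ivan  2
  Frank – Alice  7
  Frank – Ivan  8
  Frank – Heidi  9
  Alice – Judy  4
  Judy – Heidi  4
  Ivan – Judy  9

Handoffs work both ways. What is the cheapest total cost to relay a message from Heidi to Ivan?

Some routes from Heidi to Ivan:
Heidi -> Judy -> Alice -> Ivan: 4 + 4 + 2 = 10
Heidi -> Judy -> Ivan: 4 + 9 = 13
Heidi -> Frank -> Ivan: 9 + 8 = 17
Best route has total 10.

10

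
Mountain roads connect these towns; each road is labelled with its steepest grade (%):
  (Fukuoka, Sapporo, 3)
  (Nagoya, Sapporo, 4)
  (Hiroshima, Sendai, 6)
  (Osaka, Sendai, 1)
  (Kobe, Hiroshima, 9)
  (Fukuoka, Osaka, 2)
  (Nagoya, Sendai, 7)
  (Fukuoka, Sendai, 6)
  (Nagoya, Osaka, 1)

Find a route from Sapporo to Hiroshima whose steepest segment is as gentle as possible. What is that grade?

Comparing a few candidate routes:
Sapporo -> Nagoya -> Osaka -> Fukuoka -> Sendai -> Hiroshima: max(4, 1, 2, 6, 6) = 6
Sapporo -> Nagoya -> Osaka -> Sendai -> Hiroshima: max(4, 1, 1, 6) = 6
Sapporo -> Fukuoka -> Osaka -> Sendai -> Hiroshima: max(3, 2, 1, 6) = 6
Smallest bottleneck: 6%.

6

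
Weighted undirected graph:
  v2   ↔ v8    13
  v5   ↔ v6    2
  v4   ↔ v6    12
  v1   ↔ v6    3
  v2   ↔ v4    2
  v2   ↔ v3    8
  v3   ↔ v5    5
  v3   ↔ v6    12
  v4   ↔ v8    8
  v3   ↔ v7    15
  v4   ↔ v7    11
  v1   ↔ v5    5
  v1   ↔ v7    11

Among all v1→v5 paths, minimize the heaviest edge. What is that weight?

3

Some routes from v1 to v5:
v1-v6-v3-v5: max(3, 12, 5) = 12
v1-v7-v4-v2-v3-v5: max(11, 11, 2, 8, 5) = 11
v1-v5: max(5) = 5
v1-v6-v5: max(3, 2) = 3
The minimum achievable maximum is 3.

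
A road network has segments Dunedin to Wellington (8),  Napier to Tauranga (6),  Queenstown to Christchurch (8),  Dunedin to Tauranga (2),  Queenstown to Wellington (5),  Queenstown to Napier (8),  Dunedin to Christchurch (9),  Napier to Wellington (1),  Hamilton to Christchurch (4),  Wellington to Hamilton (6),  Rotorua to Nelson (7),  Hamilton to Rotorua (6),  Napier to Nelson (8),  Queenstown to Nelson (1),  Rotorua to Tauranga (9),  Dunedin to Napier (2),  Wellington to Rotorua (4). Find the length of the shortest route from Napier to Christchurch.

11

Comparing a few candidate routes:
Napier -> Wellington -> Hamilton -> Christchurch: 1 + 6 + 4 = 11
Napier -> Wellington -> Queenstown -> Christchurch: 1 + 5 + 8 = 14
Napier -> Dunedin -> Christchurch: 2 + 9 = 11
Napier -> Wellington -> Rotorua -> Hamilton -> Christchurch: 1 + 4 + 6 + 4 = 15
Shortest: 11 mi.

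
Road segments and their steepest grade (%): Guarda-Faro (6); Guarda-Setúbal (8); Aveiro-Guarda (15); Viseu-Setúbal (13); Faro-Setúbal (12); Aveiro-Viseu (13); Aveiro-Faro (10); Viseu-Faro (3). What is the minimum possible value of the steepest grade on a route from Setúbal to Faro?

8

Some routes from Setúbal to Faro:
Setúbal → Guarda → Aveiro → Faro: max(8, 15, 10) = 15
Setúbal → Guarda → Faro: max(8, 6) = 8
Setúbal → Faro: max(12) = 12
Setúbal → Viseu → Faro: max(13, 3) = 13
Setúbal → Viseu → Aveiro → Faro: max(13, 13, 10) = 13
The minimum achievable maximum is 8%.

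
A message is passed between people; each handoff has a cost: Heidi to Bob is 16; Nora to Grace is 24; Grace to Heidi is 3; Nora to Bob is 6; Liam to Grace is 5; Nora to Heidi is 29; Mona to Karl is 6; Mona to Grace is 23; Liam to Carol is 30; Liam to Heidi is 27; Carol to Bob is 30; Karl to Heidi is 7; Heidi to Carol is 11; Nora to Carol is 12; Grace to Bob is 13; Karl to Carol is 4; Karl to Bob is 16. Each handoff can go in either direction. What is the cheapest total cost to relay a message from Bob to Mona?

22

A few of the Bob→Mona routes:
Bob -> Nora -> Carol -> Karl -> Mona: 6 + 12 + 4 + 6 = 28
Bob -> Grace -> Heidi -> Carol -> Karl -> Mona: 13 + 3 + 11 + 4 + 6 = 37
Bob -> Heidi -> Karl -> Mona: 16 + 7 + 6 = 29
Bob -> Grace -> Mona: 13 + 23 = 36
Bob -> Grace -> Heidi -> Karl -> Mona: 13 + 3 + 7 + 6 = 29
Bob -> Karl -> Mona: 16 + 6 = 22
Shortest: 22.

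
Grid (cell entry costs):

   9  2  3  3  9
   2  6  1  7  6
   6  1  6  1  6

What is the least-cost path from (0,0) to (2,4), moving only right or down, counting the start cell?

Path (0,0) → (0,1) → (0,2) → (1,2) → (2,2) → (2,3) → (2,4): 9 + 2 + 3 + 1 + 6 + 1 + 6 = 28.
(Top row then right column would cost 38.)

28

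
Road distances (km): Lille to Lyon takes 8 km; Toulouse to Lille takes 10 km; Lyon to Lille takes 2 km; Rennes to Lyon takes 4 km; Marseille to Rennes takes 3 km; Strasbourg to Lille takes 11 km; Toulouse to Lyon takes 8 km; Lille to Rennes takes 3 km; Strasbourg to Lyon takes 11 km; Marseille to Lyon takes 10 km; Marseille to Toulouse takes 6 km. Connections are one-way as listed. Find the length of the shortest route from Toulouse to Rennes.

Candidate routes:
Toulouse - Lille - Rennes: 10 + 3 = 13
Toulouse - Lyon - Lille - Rennes: 8 + 2 + 3 = 13
Best route has total 13 km.

13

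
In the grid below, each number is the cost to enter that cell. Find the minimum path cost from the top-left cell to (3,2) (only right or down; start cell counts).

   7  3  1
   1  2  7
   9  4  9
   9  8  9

31

Cheapest: [0,0] → [1,0] → [1,1] → [2,1] → [3,1] → [3,2]
  7 + 1 + 2 + 4 + 8 + 9 = 31
For comparison, the top-then-right route costs 36.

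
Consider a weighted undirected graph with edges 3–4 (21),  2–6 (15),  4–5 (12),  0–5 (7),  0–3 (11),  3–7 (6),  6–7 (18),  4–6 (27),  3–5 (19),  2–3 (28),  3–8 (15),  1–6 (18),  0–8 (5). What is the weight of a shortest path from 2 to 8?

43

A few of the 2→8 routes:
2 - 6 - 4 - 5 - 0 - 8: 15 + 27 + 12 + 7 + 5 = 66
2 - 6 - 7 - 3 - 8: 15 + 18 + 6 + 15 = 54
2 - 3 - 5 - 0 - 8: 28 + 19 + 7 + 5 = 59
2 - 6 - 7 - 3 - 0 - 8: 15 + 18 + 6 + 11 + 5 = 55
2 - 3 - 0 - 8: 28 + 11 + 5 = 44
2 - 3 - 8: 28 + 15 = 43
Best route has total 43.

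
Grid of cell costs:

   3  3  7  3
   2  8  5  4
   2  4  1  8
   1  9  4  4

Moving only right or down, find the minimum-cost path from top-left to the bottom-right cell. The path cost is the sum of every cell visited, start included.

Take (0,0)→(1,0)→(2,0)→(2,1)→(2,2)→(3,2)→(3,3) for a total of 3 + 2 + 2 + 4 + 1 + 4 + 4 = 20.
For comparison, the top-then-right route costs 32.

20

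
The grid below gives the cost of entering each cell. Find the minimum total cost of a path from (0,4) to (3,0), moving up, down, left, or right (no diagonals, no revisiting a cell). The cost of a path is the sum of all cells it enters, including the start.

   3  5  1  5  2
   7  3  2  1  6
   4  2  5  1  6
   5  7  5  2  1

One optimal route is [0,4] → [0,3] → [0,2] → [1,2] → [1,1] → [2,1] → [2,0] → [3,0].
Its cost is 2 + 5 + 1 + 2 + 3 + 2 + 4 + 5 = 24.

24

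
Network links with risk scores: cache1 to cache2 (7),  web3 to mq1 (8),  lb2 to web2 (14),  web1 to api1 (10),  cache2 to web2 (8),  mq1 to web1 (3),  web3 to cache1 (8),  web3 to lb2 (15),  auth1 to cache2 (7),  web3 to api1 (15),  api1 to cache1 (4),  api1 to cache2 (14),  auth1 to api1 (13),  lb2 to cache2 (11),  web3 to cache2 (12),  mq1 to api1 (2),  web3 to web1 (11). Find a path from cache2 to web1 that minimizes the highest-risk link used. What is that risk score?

7

Some routes from cache2 to web1:
cache2 - cache1 - web3 - mq1 - web1: max(7, 8, 8, 3) = 8
cache2 - cache1 - web3 - mq1 - api1 - web1: max(7, 8, 8, 2, 10) = 10
cache2 - cache1 - api1 - mq1 - web1: max(7, 4, 2, 3) = 7
Smallest bottleneck: 7.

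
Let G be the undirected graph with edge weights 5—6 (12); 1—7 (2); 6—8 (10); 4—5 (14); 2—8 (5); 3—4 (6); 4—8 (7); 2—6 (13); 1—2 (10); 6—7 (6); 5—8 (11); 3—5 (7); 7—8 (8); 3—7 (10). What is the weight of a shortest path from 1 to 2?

Checking several routes:
1 -> 7 -> 8 -> 2: 2 + 8 + 5 = 15
1 -> 2: 10
1 -> 7 -> 6 -> 2: 2 + 6 + 13 = 21
Best route has total 10.

10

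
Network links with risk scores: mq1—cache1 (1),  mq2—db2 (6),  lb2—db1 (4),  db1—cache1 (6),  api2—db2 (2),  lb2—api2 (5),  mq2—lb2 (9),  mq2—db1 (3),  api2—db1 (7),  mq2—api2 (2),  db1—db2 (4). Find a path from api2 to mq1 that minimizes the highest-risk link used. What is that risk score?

Checking several routes:
api2 -> lb2 -> db1 -> cache1 -> mq1: max(5, 4, 6, 1) = 6
api2 -> db2 -> db1 -> cache1 -> mq1: max(2, 4, 6, 1) = 6
api2 -> db2 -> mq2 -> db1 -> cache1 -> mq1: max(2, 6, 3, 6, 1) = 6
Best route has worst link 6.

6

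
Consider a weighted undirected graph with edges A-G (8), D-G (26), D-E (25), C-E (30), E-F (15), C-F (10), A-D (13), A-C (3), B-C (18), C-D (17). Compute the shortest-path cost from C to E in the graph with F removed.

Routes from C to E avoiding F:
C -> E: 30
C -> A -> D -> E: 3 + 13 + 25 = 41
C -> D -> E: 17 + 25 = 42
C -> A -> G -> D -> E: 3 + 8 + 26 + 25 = 62
The minimum is 30.

30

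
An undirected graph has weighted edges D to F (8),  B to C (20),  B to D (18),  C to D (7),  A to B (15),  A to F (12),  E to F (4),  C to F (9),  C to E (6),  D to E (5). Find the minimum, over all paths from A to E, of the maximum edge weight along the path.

Some routes from A to E:
A - F - D - C - E: max(12, 8, 7, 6) = 12
A - F - C - E: max(12, 9, 6) = 12
A - F - D - E: max(12, 8, 5) = 12
A - F - C - D - E: max(12, 9, 7, 5) = 12
Smallest bottleneck: 12.

12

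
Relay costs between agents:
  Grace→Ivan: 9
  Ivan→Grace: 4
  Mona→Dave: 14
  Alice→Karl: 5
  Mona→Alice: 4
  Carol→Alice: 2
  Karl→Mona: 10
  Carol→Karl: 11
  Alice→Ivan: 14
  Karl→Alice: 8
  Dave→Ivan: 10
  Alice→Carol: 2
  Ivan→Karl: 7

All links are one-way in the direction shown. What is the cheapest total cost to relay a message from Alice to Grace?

18

Routes from Alice to Grace:
Alice - Carol - Karl - Mona - Dave - Ivan - Grace: 2 + 11 + 10 + 14 + 10 + 4 = 51
Alice - Karl - Mona - Dave - Ivan - Grace: 5 + 10 + 14 + 10 + 4 = 43
Alice - Ivan - Grace: 14 + 4 = 18
Shortest: 18.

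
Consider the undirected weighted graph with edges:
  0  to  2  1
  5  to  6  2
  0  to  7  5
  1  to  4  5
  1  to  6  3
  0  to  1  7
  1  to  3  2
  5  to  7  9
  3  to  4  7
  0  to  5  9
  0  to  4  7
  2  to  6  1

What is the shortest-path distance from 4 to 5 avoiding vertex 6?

16

Some routes from 4 to 5 avoiding 6:
4 -> 0 -> 5: 7 + 9 = 16
4 -> 1 -> 0 -> 7 -> 5: 5 + 7 + 5 + 9 = 26
4 -> 1 -> 0 -> 5: 5 + 7 + 9 = 21
4 -> 3 -> 1 -> 0 -> 5: 7 + 2 + 7 + 9 = 25
4 -> 0 -> 7 -> 5: 7 + 5 + 9 = 21
Shortest: 16.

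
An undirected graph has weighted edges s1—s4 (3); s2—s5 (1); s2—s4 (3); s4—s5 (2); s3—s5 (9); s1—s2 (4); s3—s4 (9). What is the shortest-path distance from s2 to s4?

3

Routes from s2 to s4:
s2 → s5 → s3 → s4: 1 + 9 + 9 = 19
s2 → s1 → s4: 4 + 3 = 7
s2 → s4: 3
s2 → s5 → s4: 1 + 2 = 3
Shortest: 3.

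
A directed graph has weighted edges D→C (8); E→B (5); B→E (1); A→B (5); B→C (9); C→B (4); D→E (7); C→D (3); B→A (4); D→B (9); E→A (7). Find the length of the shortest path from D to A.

13

Checking several routes:
D-C-B-A: 8 + 4 + 4 = 16
D-B-A: 9 + 4 = 13
D-E-A: 7 + 7 = 14
D-E-B-A: 7 + 5 + 4 = 16
D-B-E-A: 9 + 1 + 7 = 17
The minimum is 13.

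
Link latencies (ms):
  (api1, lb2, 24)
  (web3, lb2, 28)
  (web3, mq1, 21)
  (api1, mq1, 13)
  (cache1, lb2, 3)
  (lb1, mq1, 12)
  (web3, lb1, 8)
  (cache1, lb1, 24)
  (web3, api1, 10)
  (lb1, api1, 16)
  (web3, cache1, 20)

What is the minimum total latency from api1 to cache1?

A few of the api1→cache1 routes:
api1 -> web3 -> lb1 -> cache1: 10 + 8 + 24 = 42
api1 -> lb2 -> cache1: 24 + 3 = 27
api1 -> web3 -> lb2 -> cache1: 10 + 28 + 3 = 41
api1 -> lb1 -> cache1: 16 + 24 = 40
api1 -> web3 -> cache1: 10 + 20 = 30
Shortest: 27 ms.

27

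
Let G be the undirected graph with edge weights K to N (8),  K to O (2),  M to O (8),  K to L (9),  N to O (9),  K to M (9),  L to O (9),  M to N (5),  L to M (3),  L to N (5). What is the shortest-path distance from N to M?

5

Comparing a few candidate routes:
N -> O -> M: 9 + 8 = 17
N -> L -> M: 5 + 3 = 8
N -> M: 5
Best route has total 5.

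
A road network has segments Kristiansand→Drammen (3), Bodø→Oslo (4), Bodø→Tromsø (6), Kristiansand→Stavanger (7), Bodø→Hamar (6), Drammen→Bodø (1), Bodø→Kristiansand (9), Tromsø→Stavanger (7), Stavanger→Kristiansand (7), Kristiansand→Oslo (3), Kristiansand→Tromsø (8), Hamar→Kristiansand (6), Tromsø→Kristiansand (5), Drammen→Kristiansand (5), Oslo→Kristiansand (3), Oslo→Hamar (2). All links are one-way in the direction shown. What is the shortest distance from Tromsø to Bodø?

Routes from Tromsø to Bodø:
Tromsø→Stavanger→Kristiansand→Drammen→Bodø: 7 + 7 + 3 + 1 = 18
Tromsø→Kristiansand→Drammen→Bodø: 5 + 3 + 1 = 9
The minimum is 9.

9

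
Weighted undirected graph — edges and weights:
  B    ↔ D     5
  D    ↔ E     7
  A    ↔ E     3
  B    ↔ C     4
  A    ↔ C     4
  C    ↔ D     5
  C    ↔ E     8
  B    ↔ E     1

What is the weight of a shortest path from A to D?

9

A few of the A→D routes:
A→E→D: 3 + 7 = 10
A→E→B→D: 3 + 1 + 5 = 9
A→C→D: 4 + 5 = 9
A→C→B→D: 4 + 4 + 5 = 13
A→E→B→C→D: 3 + 1 + 4 + 5 = 13
The minimum is 9.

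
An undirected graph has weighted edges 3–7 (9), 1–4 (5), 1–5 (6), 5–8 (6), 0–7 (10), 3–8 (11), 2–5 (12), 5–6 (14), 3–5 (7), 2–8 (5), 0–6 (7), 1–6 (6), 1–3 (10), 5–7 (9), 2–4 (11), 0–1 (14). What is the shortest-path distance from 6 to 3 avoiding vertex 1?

21

Checking several routes:
6 -> 0 -> 7 -> 5 -> 3: 7 + 10 + 9 + 7 = 33
6 -> 5 -> 7 -> 3: 14 + 9 + 9 = 32
6 -> 0 -> 7 -> 3: 7 + 10 + 9 = 26
6 -> 5 -> 3: 14 + 7 = 21
6 -> 5 -> 2 -> 8 -> 3: 14 + 12 + 5 + 11 = 42
6 -> 5 -> 8 -> 3: 14 + 6 + 11 = 31
Best route has total 21.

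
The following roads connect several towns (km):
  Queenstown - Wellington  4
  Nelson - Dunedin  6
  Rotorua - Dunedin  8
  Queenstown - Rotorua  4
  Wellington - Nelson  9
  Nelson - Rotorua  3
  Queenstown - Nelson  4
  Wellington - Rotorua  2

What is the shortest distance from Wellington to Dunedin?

10

Comparing a few candidate routes:
Wellington → Nelson → Dunedin: 9 + 6 = 15
Wellington → Queenstown → Nelson → Dunedin: 4 + 4 + 6 = 14
Wellington → Rotorua → Dunedin: 2 + 8 = 10
Wellington → Rotorua → Nelson → Dunedin: 2 + 3 + 6 = 11
Best route has total 10 km.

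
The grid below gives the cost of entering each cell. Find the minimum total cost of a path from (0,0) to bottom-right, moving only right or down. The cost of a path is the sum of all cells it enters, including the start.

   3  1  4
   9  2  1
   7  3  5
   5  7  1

13

Path [0,0] -> [0,1] -> [1,1] -> [1,2] -> [2,2] -> [3,2]: 3 + 1 + 2 + 1 + 5 + 1 = 13.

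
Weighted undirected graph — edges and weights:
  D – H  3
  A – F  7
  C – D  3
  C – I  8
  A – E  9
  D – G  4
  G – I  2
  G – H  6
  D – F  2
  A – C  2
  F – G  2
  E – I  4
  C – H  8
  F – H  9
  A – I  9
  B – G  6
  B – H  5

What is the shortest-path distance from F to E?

Comparing a few candidate routes:
F → D → H → G → I → E: 2 + 3 + 6 + 2 + 4 = 17
F → D → G → I → E: 2 + 4 + 2 + 4 = 12
F → D → C → A → E: 2 + 3 + 2 + 9 = 16
F → D → C → I → E: 2 + 3 + 8 + 4 = 17
F → A → E: 7 + 9 = 16
F → G → I → E: 2 + 2 + 4 = 8
The minimum is 8.

8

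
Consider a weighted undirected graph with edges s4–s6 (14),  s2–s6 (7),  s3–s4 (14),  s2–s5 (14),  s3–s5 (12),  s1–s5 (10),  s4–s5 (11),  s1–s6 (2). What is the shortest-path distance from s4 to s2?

21

Some routes from s4 to s2:
s4 - s3 - s5 - s2: 14 + 12 + 14 = 40
s4 - s5 - s2: 11 + 14 = 25
s4 - s6 - s2: 14 + 7 = 21
s4 - s5 - s1 - s6 - s2: 11 + 10 + 2 + 7 = 30
s4 - s6 - s1 - s5 - s2: 14 + 2 + 10 + 14 = 40
Shortest: 21.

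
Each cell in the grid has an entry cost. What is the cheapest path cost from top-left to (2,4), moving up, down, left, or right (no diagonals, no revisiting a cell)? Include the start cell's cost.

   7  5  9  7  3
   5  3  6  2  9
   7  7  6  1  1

Take (0,0) -> (0,1) -> (1,1) -> (1,2) -> (1,3) -> (2,3) -> (2,4) for a total of 7 + 5 + 3 + 6 + 2 + 1 + 1 = 25.

25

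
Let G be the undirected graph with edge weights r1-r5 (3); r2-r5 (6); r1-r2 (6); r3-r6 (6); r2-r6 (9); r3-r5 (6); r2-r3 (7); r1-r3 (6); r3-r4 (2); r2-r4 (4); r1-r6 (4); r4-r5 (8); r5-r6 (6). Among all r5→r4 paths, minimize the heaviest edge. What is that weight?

A few of the r5→r4 routes:
r5 -> r6 -> r3 -> r4: max(6, 6, 2) = 6
r5 -> r6 -> r1 -> r3 -> r4: max(6, 4, 6, 2) = 6
r5 -> r6 -> r1 -> r2 -> r4: max(6, 4, 6, 4) = 6
Smallest bottleneck: 6.

6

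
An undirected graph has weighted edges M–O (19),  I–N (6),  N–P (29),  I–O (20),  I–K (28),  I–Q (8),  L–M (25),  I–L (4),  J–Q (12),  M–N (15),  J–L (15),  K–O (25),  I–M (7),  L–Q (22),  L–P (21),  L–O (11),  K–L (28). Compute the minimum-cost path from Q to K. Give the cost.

Comparing a few candidate routes:
Q - I - K: 8 + 28 = 36
Q - I - L - K: 8 + 4 + 28 = 40
Q - I - L - O - K: 8 + 4 + 11 + 25 = 48
Q - L - K: 22 + 28 = 50
Best route has total 36.

36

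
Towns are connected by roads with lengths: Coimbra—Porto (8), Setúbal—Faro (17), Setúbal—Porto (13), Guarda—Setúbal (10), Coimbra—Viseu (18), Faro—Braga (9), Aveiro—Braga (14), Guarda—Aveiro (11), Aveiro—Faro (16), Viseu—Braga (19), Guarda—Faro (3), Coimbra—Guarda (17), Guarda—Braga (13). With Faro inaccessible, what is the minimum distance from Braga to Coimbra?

30

A few of the Braga→Coimbra routes:
Braga → Aveiro → Guarda → Coimbra: 14 + 11 + 17 = 42
Braga → Viseu → Coimbra: 19 + 18 = 37
Braga → Guarda → Coimbra: 13 + 17 = 30
Braga → Guarda → Setúbal → Porto → Coimbra: 13 + 10 + 13 + 8 = 44
Best route has total 30.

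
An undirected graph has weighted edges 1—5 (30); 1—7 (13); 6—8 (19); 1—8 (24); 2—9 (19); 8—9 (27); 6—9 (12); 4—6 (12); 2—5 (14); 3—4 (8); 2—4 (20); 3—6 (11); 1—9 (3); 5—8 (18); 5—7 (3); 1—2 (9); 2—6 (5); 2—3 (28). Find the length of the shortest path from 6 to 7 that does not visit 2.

28

Some routes from 6 to 7 avoiding 2:
6 - 8 - 1 - 7: 19 + 24 + 13 = 56
6 - 9 - 1 - 7: 12 + 3 + 13 = 28
6 - 8 - 5 - 7: 19 + 18 + 3 = 40
6 - 9 - 1 - 5 - 7: 12 + 3 + 30 + 3 = 48
6 - 9 - 1 - 8 - 5 - 7: 12 + 3 + 24 + 18 + 3 = 60
The minimum is 28.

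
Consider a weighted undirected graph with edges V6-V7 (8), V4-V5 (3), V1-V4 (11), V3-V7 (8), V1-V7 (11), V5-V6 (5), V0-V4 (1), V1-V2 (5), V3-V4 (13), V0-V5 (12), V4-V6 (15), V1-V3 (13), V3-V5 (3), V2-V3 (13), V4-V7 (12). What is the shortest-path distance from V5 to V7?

11

A few of the V5→V7 routes:
V5 → V4 → V3 → V7: 3 + 13 + 8 = 24
V5 → V6 → V7: 5 + 8 = 13
V5 → V4 → V7: 3 + 12 = 15
V5 → V3 → V7: 3 + 8 = 11
The minimum is 11.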